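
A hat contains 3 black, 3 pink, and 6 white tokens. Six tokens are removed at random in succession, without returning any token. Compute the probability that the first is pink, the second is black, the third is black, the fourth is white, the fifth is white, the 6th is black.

Multiply the conditional probability of each draw in order, without replacement, so each draw removes one from its color and from the total.
P = (3/12) · (3/11) · (2/10) · (6/9) · (5/8) · (1/7) = 1/1232 ≈ 0.0008.

1/1232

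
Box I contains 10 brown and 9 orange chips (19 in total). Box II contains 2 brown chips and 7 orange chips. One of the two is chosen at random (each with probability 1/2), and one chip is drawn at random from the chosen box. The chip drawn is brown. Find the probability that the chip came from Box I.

P(brown | Box I) = 10/19; P(brown | Box II) = 2/9.
P(brown) = 1/2·10/19 + 1/2·2/9 = 64/171.
By Bayes' rule, P(Box I | brown) = 5/19 / 64/171 = 45/64 ≈ 0.7031.

45/64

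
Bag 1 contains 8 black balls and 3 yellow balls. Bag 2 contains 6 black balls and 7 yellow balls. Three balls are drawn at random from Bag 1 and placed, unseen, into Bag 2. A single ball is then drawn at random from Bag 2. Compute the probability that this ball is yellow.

Condition on how many of the transferred balls are yellow (from Bag 1: 3 yellow of 11; then Bag 2 has 16 total).
  0 yellow: C(3,0)C(8,3)/C(11,3) = 56/165; then P = 7/16
  1 yellow: C(3,1)C(8,2)/C(11,3) = 28/55; then P = 8/16
  2 yellow: C(3,2)C(8,1)/C(11,3) = 8/55; then P = 9/16
  3 yellow: C(3,3)C(8,0)/C(11,3) = 1/165; then P = 10/16
P(yellow from Bag 2) = 43/88 ≈ 0.4886.

43/88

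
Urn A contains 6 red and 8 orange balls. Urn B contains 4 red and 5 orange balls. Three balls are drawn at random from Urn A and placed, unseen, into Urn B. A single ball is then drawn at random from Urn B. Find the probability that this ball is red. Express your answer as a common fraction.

37/84

Condition on how many of the transferred balls are red (from Urn A: 6 red of 14; then Urn B has 12 total).
  0 red: C(6,0)C(8,3)/C(14,3) = 2/13; then P = 4/12
  1 red: C(6,1)C(8,2)/C(14,3) = 6/13; then P = 5/12
  2 red: C(6,2)C(8,1)/C(14,3) = 30/91; then P = 6/12
  3 red: C(6,3)C(8,0)/C(14,3) = 5/91; then P = 7/12
P(red from Urn B) = 37/84 ≈ 0.4405.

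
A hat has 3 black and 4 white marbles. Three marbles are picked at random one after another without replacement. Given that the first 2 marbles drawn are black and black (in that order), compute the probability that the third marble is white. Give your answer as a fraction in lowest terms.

4/5

After removing 2 black, the hat has 4 white out of 5 remaining.
P(third is white | given) = 4/5 ≈ 0.8000.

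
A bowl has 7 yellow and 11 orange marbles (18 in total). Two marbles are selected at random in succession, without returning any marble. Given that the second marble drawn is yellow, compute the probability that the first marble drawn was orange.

P(first=orange and the second marble drawn is yellow) = (11/18)·(7/17) = 77/306.
P(the second marble drawn is yellow) = Σ over first color = 7/51 + 77/306 = 7/18.
By Bayes, P(first=orange | the second marble drawn is yellow) = 77/306 / 7/18 = 11/17 ≈ 0.6471.

11/17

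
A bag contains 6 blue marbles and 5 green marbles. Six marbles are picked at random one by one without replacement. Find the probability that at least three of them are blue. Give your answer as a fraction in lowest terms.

Sum the hypergeometric tail for j = 3,…,6 blue marbles.
Favorable = C(6,3)·C(5,3) + C(6,4)·C(5,2) + C(6,5)·C(5,1) + C(6,6)·C(5,0) = 381; total = C(11,6) = 462.
P = 381/462 = 127/154 ≈ 0.8247.

127/154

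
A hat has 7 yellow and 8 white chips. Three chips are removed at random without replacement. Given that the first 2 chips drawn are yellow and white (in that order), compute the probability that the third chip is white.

After removing 1 yellow, 1 white, the hat has 7 white out of 13 remaining.
P(third is white | given) = 7/13 ≈ 0.5385.

7/13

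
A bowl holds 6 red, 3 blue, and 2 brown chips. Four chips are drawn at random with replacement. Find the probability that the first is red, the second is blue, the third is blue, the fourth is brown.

108/14641

Multiply the conditional probability of each draw in order, with replacement (the composition resets each draw).
P = (6/11) · (3/11) · (3/11) · (2/11) = 108/14641 ≈ 0.0074.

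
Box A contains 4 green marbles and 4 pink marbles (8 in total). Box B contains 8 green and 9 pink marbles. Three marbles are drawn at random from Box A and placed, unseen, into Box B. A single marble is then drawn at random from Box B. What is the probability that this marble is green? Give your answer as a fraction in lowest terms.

19/40

Condition on how many of the transferred marbles are green (from Box A: 4 green of 8; then Box B has 20 total).
  0 green: C(4,0)C(4,3)/C(8,3) = 1/14; then P = 8/20
  1 green: C(4,1)C(4,2)/C(8,3) = 3/7; then P = 9/20
  2 green: C(4,2)C(4,1)/C(8,3) = 3/7; then P = 10/20
  3 green: C(4,3)C(4,0)/C(8,3) = 1/14; then P = 11/20
P(green from Box B) = 19/40 ≈ 0.4750.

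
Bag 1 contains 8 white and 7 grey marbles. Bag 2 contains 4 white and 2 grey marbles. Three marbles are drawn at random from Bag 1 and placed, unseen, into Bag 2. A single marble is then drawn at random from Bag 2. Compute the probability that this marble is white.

28/45

Condition on how many of the transferred marbles are white (from Bag 1: 8 white of 15; then Bag 2 has 9 total).
  0 white: C(8,0)C(7,3)/C(15,3) = 1/13; then P = 4/9
  1 white: C(8,1)C(7,2)/C(15,3) = 24/65; then P = 5/9
  2 white: C(8,2)C(7,1)/C(15,3) = 28/65; then P = 6/9
  3 white: C(8,3)C(7,0)/C(15,3) = 8/65; then P = 7/9
P(white from Bag 2) = 28/45 ≈ 0.6222.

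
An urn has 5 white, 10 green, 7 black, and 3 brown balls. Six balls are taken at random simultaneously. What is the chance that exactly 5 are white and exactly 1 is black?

Unordered draws without replacement: count favorable combinations over C(25,6).
Favorable = C(5,5) · C(10,0) · C(7,1) · C(3,0) = 7; total = C(25,6) = 177100.
P = 7/177100 = 1/25300 ≈ 0.0000.

1/25300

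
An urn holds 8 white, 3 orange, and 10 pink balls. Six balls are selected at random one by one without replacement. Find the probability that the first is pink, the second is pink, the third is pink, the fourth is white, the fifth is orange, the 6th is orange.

2/2261

Multiply the conditional probability of each draw in order, without replacement, so each draw removes one from its color and from the total.
P = (10/21) · (9/20) · (8/19) · (8/18) · (3/17) · (2/16) = 2/2261 ≈ 0.0009.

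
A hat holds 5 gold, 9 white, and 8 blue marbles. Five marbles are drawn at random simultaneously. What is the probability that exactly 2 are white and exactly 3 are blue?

16/209

Unordered draws without replacement: count favorable combinations over C(22,5).
Favorable = C(5,0) · C(9,2) · C(8,3) = 2016; total = C(22,5) = 26334.
P = 2016/26334 = 16/209 ≈ 0.0766.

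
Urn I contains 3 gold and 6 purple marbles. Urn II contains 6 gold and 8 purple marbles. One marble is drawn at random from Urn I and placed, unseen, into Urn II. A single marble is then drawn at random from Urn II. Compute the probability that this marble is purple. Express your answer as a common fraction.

Condition on how many of the transferred marbles are purple (from Urn I: 6 purple of 9; then Urn II has 15 total).
  0 purple: C(6,0)C(3,1)/C(9,1) = 1/3; then P = 8/15
  1 purple: C(6,1)C(3,0)/C(9,1) = 2/3; then P = 9/15
P(purple from Urn II) = 26/45 ≈ 0.5778.

26/45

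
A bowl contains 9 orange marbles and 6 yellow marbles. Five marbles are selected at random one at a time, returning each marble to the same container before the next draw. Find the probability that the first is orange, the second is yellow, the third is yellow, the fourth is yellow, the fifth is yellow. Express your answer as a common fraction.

48/3125

Multiply the conditional probability of each draw in order, with replacement (the composition resets each draw).
P = (9/15) · (6/15) · (6/15) · (6/15) · (6/15) = 48/3125 ≈ 0.0154.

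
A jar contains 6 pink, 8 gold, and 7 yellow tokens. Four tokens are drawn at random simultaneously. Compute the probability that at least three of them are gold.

2/15

Sum the hypergeometric tail for j = 3,…,4 gold tokens.
Favorable = C(8,3)·C(13,1) + C(8,4)·C(13,0) = 798; total = C(21,4) = 5985.
P = 798/5985 = 2/15 ≈ 0.1333.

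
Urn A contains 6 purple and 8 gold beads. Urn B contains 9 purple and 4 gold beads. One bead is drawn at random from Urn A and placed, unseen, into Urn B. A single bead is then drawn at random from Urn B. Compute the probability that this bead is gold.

16/49

Condition on how many of the transferred beads are gold (from Urn A: 8 gold of 14; then Urn B has 14 total).
  0 gold: C(8,0)C(6,1)/C(14,1) = 3/7; then P = 4/14
  1 gold: C(8,1)C(6,0)/C(14,1) = 4/7; then P = 5/14
P(gold from Urn B) = 16/49 ≈ 0.3265.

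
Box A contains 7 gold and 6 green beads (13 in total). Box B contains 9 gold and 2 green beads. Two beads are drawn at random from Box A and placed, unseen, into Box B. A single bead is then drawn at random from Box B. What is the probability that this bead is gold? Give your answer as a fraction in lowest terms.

Condition on how many of the transferred beads are gold (from Box A: 7 gold of 13; then Box B has 13 total).
  0 gold: C(7,0)C(6,2)/C(13,2) = 5/26; then P = 9/13
  1 gold: C(7,1)C(6,1)/C(13,2) = 7/13; then P = 10/13
  2 gold: C(7,2)C(6,0)/C(13,2) = 7/26; then P = 11/13
P(gold from Box B) = 131/169 ≈ 0.7751.

131/169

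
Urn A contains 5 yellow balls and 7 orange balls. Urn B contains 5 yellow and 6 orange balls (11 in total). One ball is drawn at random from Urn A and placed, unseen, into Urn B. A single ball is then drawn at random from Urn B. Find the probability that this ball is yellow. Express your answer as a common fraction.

65/144

Condition on how many of the transferred balls are yellow (from Urn A: 5 yellow of 12; then Urn B has 12 total).
  0 yellow: C(5,0)C(7,1)/C(12,1) = 7/12; then P = 5/12
  1 yellow: C(5,1)C(7,0)/C(12,1) = 5/12; then P = 6/12
P(yellow from Urn B) = 65/144 ≈ 0.4514.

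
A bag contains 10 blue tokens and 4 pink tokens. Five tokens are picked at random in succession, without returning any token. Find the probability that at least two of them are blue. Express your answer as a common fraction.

996/1001

Sum the hypergeometric tail for j = 2,…,5 blue tokens.
Favorable = C(10,2)·C(4,3) + C(10,3)·C(4,2) + C(10,4)·C(4,1) + C(10,5)·C(4,0) = 1992; total = C(14,5) = 2002.
P = 1992/2002 = 996/1001 ≈ 0.9950.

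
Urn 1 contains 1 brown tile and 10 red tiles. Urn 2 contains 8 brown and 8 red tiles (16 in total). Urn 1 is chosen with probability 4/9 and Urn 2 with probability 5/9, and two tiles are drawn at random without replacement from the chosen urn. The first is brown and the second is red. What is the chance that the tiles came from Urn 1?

P(E | Urn 1) = 1/11; P(E | Urn 2) = 4/15.
P(E) = 4/9·1/11 + 5/9·4/15 = 56/297.
By Bayes' rule, P(Urn 1 | E) = 4/99 / 56/297 = 3/14 ≈ 0.2143.

3/14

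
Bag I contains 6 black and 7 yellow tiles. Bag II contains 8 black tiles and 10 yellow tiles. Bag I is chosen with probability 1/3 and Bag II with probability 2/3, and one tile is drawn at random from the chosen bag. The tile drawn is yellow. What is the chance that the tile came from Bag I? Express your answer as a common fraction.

63/193

P(yellow | Bag I) = 7/13; P(yellow | Bag II) = 5/9.
P(yellow) = 1/3·7/13 + 2/3·5/9 = 193/351.
By Bayes' rule, P(Bag I | yellow) = 7/39 / 193/351 = 63/193 ≈ 0.3264.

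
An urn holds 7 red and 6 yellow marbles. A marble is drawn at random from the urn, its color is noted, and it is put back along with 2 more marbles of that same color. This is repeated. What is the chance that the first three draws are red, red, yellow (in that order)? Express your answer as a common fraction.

126/1105

Track the composition after each reinforcement of +2.
P = (7/13) · (9/15) · (6/17) = 126/1105 ≈ 0.1140.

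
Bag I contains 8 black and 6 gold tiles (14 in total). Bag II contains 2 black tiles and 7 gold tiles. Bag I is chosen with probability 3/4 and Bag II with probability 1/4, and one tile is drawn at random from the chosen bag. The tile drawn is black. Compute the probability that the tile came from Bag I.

P(black | Bag I) = 4/7; P(black | Bag II) = 2/9.
P(black) = 3/4·4/7 + 1/4·2/9 = 61/126.
By Bayes' rule, P(Bag I | black) = 3/7 / 61/126 = 54/61 ≈ 0.8852.

54/61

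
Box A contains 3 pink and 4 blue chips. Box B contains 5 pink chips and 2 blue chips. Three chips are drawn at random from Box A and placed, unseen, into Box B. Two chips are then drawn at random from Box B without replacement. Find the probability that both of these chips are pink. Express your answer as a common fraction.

Condition on how many of the transferred chips are pink (from Box A: 3 pink of 7; then Box B has 10 total).
  0 pink: C(3,0)C(4,3)/C(7,3) = 4/35; then P = C(5,2)/C(10,2) = 2/9
  1 pink: C(3,1)C(4,2)/C(7,3) = 18/35; then P = C(6,2)/C(10,2) = 1/3
  2 pink: C(3,2)C(4,1)/C(7,3) = 12/35; then P = C(7,2)/C(10,2) = 7/15
  3 pink: C(3,3)C(4,0)/C(7,3) = 1/35; then P = C(8,2)/C(10,2) = 28/45
P(both pink) = 118/315 ≈ 0.3746.

118/315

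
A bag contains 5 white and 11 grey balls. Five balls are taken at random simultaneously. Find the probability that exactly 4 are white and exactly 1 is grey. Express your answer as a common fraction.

55/4368

Unordered draws without replacement: count favorable combinations over C(16,5).
Favorable = C(5,4) · C(11,1) = 55; total = C(16,5) = 4368.
P = 55/4368 = 55/4368 ≈ 0.0126.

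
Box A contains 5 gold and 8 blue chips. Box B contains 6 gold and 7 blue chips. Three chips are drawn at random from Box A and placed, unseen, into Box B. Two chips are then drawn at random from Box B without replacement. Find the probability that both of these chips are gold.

29/156

Condition on how many of the transferred chips are gold (from Box A: 5 gold of 13; then Box B has 16 total).
  0 gold: C(5,0)C(8,3)/C(13,3) = 28/143; then P = C(6,2)/C(16,2) = 1/8
  1 gold: C(5,1)C(8,2)/C(13,3) = 70/143; then P = C(7,2)/C(16,2) = 7/40
  2 gold: C(5,2)C(8,1)/C(13,3) = 40/143; then P = C(8,2)/C(16,2) = 7/30
  3 gold: C(5,3)C(8,0)/C(13,3) = 5/143; then P = C(9,2)/C(16,2) = 3/10
P(both gold) = 29/156 ≈ 0.1859.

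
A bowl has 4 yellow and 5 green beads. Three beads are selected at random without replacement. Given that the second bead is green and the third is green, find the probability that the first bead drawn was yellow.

4/7

P(first=yellow and the second bead is green and the third is green) = (4/9)·(5/8)·(4/7) = 10/63.
P(E) = Σ over first color = 10/63 + 5/42 = 5/18.
By Bayes, P(first=yellow | E) = 10/63 / 5/18 = 4/7 ≈ 0.5714.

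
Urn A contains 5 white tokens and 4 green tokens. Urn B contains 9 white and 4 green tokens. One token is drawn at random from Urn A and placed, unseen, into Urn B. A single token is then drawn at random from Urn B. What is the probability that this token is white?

43/63

Condition on how many of the transferred tokens are white (from Urn A: 5 white of 9; then Urn B has 14 total).
  0 white: C(5,0)C(4,1)/C(9,1) = 4/9; then P = 9/14
  1 white: C(5,1)C(4,0)/C(9,1) = 5/9; then P = 10/14
P(white from Urn B) = 43/63 ≈ 0.6825.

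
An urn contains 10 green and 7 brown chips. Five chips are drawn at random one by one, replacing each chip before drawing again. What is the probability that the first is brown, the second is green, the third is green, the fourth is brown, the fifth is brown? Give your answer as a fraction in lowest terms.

Multiply the conditional probability of each draw in order, with replacement (the composition resets each draw).
P = (7/17) · (10/17) · (10/17) · (7/17) · (7/17) = 34300/1419857 ≈ 0.0242.

34300/1419857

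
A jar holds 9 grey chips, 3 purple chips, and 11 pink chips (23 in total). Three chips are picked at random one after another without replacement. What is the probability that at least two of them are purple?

Sum the hypergeometric tail for j = 2,…,3 purple chips.
Favorable = C(3,2)·C(20,1) + C(3,3)·C(20,0) = 61; total = C(23,3) = 1771.
P = 61/1771 = 61/1771 ≈ 0.0344.

61/1771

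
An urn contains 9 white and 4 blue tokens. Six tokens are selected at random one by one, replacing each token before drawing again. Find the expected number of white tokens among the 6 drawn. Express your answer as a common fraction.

By linearity of expectation, E[X] = Σ P(draw i is white); each independent draw has P(white) = 9/13.
E[X] = 6 · 9/13 = 54/13 ≈ 4.1538.

54/13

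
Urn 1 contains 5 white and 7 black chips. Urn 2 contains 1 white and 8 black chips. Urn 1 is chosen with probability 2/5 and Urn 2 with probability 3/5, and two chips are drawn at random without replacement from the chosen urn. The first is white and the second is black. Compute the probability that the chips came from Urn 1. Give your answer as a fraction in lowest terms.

P(E | Urn 1) = 35/132; P(E | Urn 2) = 1/9.
P(E) = 2/5·35/132 + 3/5·1/9 = 19/110.
By Bayes' rule, P(Urn 1 | E) = 7/66 / 19/110 = 35/57 ≈ 0.6140.

35/57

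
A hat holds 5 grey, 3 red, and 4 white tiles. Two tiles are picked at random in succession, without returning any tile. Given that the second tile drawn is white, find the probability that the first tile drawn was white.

3/11

P(first=white and the second tile drawn is white) = (4/12)·(3/11) = 1/11.
P(the second tile drawn is white) = Σ over first color = 5/33 + 1/11 + 1/11 = 1/3.
By Bayes, P(first=white | the second tile drawn is white) = 1/11 / 1/3 = 3/11 ≈ 0.2727.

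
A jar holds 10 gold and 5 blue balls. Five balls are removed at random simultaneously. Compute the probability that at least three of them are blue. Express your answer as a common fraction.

Sum the hypergeometric tail for j = 3,…,5 blue balls.
Favorable = C(5,3)·C(10,2) + C(5,4)·C(10,1) + C(5,5)·C(10,0) = 501; total = C(15,5) = 3003.
P = 501/3003 = 167/1001 ≈ 0.1668.

167/1001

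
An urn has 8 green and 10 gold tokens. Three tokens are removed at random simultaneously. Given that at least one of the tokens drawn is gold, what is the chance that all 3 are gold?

P(all 3 gold) = C(10,3)/C(18,3) = 5/34; P(at least one gold) = 1 − C(8,3)/C(18,3) = 95/102.
Since 'all 3 gold' ⊆ 'at least one gold', P(all 3 | at least one) = 5/34 / 95/102 = 3/19 ≈ 0.1579.

3/19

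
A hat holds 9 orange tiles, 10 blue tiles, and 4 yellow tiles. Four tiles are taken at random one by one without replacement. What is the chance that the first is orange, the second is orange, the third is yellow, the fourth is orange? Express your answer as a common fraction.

Multiply the conditional probability of each draw in order, without replacement, so each draw removes one from its color and from the total.
P = (9/23) · (8/22) · (4/21) · (7/20) = 12/1265 ≈ 0.0095.

12/1265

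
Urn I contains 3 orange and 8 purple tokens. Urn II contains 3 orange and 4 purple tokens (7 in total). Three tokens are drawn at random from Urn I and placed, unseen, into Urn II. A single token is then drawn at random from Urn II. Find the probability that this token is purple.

34/55

Condition on how many of the transferred tokens are purple (from Urn I: 8 purple of 11; then Urn II has 10 total).
  0 purple: C(8,0)C(3,3)/C(11,3) = 1/165; then P = 4/10
  1 purple: C(8,1)C(3,2)/C(11,3) = 8/55; then P = 5/10
  2 purple: C(8,2)C(3,1)/C(11,3) = 28/55; then P = 6/10
  3 purple: C(8,3)C(3,0)/C(11,3) = 56/165; then P = 7/10
P(purple from Urn II) = 34/55 ≈ 0.6182.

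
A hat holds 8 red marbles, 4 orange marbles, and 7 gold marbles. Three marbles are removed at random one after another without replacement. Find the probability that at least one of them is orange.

Use the complement: P(at least one orange) = 1 − P(no orange).
P(none) = C(15,3)/C(19,3) = 455/969.
So P = 1 − 455/969 = 514/969 ≈ 0.5304.

514/969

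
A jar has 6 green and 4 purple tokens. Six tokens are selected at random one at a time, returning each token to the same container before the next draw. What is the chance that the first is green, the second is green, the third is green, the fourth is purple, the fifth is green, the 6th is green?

Multiply the conditional probability of each draw in order, with replacement (the composition resets each draw).
P = (6/10) · (6/10) · (6/10) · (4/10) · (6/10) · (6/10) = 486/15625 ≈ 0.0311.

486/15625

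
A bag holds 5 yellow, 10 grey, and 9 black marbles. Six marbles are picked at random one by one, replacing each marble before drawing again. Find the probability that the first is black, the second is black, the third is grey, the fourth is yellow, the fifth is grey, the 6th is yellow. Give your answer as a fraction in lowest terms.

Multiply the conditional probability of each draw in order, with replacement (the composition resets each draw).
P = (9/24) · (9/24) · (10/24) · (5/24) · (10/24) · (5/24) = 625/589824 ≈ 0.0011.

625/589824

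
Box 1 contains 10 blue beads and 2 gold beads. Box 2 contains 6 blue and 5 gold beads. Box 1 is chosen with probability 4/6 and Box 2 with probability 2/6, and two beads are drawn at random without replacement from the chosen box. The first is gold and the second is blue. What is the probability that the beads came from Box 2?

9/19

P(E | Box 1) = 5/33; P(E | Box 2) = 3/11.
P(E) = 2/3·5/33 + 1/3·3/11 = 19/99.
By Bayes' rule, P(Box 2 | E) = 1/11 / 19/99 = 9/19 ≈ 0.4737.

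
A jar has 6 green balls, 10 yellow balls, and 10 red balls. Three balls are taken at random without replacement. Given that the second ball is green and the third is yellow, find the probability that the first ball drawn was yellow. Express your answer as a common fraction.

P(first=yellow and the second ball is green and the third is yellow) = (10/26)·(6/25)·(9/24) = 9/260.
P(E) = Σ over first color = 1/52 + 9/260 + 1/26 = 6/65.
By Bayes, P(first=yellow | E) = 9/260 / 6/65 = 3/8 ≈ 0.3750.

3/8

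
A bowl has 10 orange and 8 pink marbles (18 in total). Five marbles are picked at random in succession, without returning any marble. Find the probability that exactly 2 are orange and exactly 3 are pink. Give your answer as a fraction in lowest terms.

Unordered draws without replacement: count favorable combinations over C(18,5).
Favorable = C(10,2) · C(8,3) = 2520; total = C(18,5) = 8568.
P = 2520/8568 = 5/17 ≈ 0.2941.

5/17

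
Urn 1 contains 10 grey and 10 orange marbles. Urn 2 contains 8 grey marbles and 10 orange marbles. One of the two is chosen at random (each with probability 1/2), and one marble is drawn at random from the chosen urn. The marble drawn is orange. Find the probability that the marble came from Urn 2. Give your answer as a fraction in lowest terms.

10/19

P(orange | Urn 1) = 1/2; P(orange | Urn 2) = 5/9.
P(orange) = 1/2·1/2 + 1/2·5/9 = 19/36.
By Bayes' rule, P(Urn 2 | orange) = 5/18 / 19/36 = 10/19 ≈ 0.5263.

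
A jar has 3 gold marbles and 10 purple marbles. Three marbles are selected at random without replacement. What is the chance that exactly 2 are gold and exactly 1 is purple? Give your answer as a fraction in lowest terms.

Unordered draws without replacement: count favorable combinations over C(13,3).
Favorable = C(3,2) · C(10,1) = 30; total = C(13,3) = 286.
P = 30/286 = 15/143 ≈ 0.1049.

15/143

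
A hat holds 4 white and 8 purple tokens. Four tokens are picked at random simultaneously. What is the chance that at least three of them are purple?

Sum the hypergeometric tail for j = 3,…,4 purple tokens.
Favorable = C(8,3)·C(4,1) + C(8,4)·C(4,0) = 294; total = C(12,4) = 495.
P = 294/495 = 98/165 ≈ 0.5939.

98/165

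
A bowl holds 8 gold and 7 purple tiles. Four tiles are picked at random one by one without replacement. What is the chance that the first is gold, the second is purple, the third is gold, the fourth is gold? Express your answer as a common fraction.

Multiply the conditional probability of each draw in order, without replacement, so each draw removes one from its color and from the total.
P = (8/15) · (7/14) · (7/13) · (6/12) = 14/195 ≈ 0.0718.

14/195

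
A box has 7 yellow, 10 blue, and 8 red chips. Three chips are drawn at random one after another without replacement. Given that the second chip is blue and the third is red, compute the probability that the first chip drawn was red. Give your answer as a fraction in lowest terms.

7/23

P(first=red and the second chip is blue and the third is red) = (8/25)·(10/24)·(7/23) = 14/345.
P(E) = Σ over first color = 14/345 + 6/115 + 14/345 = 2/15.
By Bayes, P(first=red | E) = 14/345 / 2/15 = 7/23 ≈ 0.3043.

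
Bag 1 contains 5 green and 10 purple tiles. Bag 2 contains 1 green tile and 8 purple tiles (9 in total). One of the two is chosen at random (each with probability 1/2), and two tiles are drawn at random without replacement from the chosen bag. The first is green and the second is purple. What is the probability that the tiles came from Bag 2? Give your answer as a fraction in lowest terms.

P(E | Bag 1) = 5/21; P(E | Bag 2) = 1/9.
P(E) = 1/2·5/21 + 1/2·1/9 = 11/63.
By Bayes' rule, P(Bag 2 | E) = 1/18 / 11/63 = 7/22 ≈ 0.3182.

7/22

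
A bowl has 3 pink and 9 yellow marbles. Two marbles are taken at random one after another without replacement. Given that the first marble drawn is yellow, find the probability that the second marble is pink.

After removing 1 yellow, the bowl has 3 pink out of 11 remaining.
P(second is pink | given) = 3/11 ≈ 0.2727.

3/11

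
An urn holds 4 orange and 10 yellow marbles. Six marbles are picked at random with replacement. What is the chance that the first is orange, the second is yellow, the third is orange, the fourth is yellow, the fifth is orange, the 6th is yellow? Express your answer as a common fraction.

1000/117649

Multiply the conditional probability of each draw in order, with replacement (the composition resets each draw).
P = (4/14) · (10/14) · (4/14) · (10/14) · (4/14) · (10/14) = 1000/117649 ≈ 0.0085.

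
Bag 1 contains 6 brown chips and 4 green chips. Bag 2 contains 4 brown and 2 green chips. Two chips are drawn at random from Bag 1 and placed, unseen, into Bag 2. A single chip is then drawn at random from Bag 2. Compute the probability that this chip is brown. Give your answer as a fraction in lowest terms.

Condition on how many of the transferred chips are brown (from Bag 1: 6 brown of 10; then Bag 2 has 8 total).
  0 brown: C(6,0)C(4,2)/C(10,2) = 2/15; then P = 4/8
  1 brown: C(6,1)C(4,1)/C(10,2) = 8/15; then P = 5/8
  2 brown: C(6,2)C(4,0)/C(10,2) = 1/3; then P = 6/8
P(brown from Bag 2) = 13/20 ≈ 0.6500.

13/20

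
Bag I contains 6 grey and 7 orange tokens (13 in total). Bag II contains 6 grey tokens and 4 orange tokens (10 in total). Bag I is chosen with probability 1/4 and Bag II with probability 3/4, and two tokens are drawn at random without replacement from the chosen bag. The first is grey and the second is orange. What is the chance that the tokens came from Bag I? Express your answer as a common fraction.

35/139

P(E | Bag I) = 7/26; P(E | Bag II) = 4/15.
P(E) = 1/4·7/26 + 3/4·4/15 = 139/520.
By Bayes' rule, P(Bag I | E) = 7/104 / 139/520 = 35/139 ≈ 0.2518.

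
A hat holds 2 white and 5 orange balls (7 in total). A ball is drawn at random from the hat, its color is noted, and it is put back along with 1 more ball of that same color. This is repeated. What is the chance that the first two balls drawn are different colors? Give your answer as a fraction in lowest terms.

5/14

Either white then orange, or orange then white; after the first draw the total is 8.
P = (2/7)·(5/8) + (5/7)·(2/8) = 5/14 ≈ 0.3571.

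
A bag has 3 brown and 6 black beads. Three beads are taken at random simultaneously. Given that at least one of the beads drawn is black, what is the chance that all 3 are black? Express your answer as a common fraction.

20/83

P(all 3 black) = C(6,3)/C(9,3) = 5/21; P(at least one black) = 1 − C(3,3)/C(9,3) = 83/84.
Since 'all 3 black' ⊆ 'at least one black', P(all 3 | at least one) = 5/21 / 83/84 = 20/83 ≈ 0.2410.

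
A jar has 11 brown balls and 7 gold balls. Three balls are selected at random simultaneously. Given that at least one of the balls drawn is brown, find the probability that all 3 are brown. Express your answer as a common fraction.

15/71

P(all 3 brown) = C(11,3)/C(18,3) = 55/272; P(at least one brown) = 1 − C(7,3)/C(18,3) = 781/816.
Since 'all 3 brown' ⊆ 'at least one brown', P(all 3 | at least one) = 55/272 / 781/816 = 15/71 ≈ 0.2113.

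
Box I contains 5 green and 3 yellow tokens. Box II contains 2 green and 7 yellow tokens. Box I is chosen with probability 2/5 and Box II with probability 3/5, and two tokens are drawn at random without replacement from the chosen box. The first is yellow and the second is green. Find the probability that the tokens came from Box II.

49/94

P(E | Box I) = 15/56; P(E | Box II) = 7/36.
P(E) = 2/5·15/56 + 3/5·7/36 = 47/210.
By Bayes' rule, P(Box II | E) = 7/60 / 47/210 = 49/94 ≈ 0.5213.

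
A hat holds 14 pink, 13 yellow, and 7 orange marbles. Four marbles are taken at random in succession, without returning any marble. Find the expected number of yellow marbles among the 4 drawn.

26/17

By linearity of expectation, E[X] = Σ P(draw i is yellow); by symmetry each draw (even without replacement) has P(yellow) = 13/34.
E[X] = 4 · 13/34 = 26/17 ≈ 1.5294.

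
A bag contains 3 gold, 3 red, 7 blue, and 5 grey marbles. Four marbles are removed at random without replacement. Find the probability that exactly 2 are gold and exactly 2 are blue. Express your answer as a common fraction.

Unordered draws without replacement: count favorable combinations over C(18,4).
Favorable = C(3,2) · C(3,0) · C(7,2) · C(5,0) = 63; total = C(18,4) = 3060.
P = 63/3060 = 7/340 ≈ 0.0206.

7/340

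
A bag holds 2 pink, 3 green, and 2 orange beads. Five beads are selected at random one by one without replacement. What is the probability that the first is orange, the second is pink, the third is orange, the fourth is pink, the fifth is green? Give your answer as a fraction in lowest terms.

Multiply the conditional probability of each draw in order, without replacement, so each draw removes one from its color and from the total.
P = (2/7) · (2/6) · (1/5) · (1/4) · (3/3) = 1/210 ≈ 0.0048.

1/210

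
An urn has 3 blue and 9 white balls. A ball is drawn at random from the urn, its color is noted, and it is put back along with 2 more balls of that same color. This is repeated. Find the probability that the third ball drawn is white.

Sum over the four possibilities for the first two draws (white/not-white each), tracking how the white count and total change by +2 per draw.
P(third is white) = 3/4 ≈ 0.7500. (In a Pólya urn every draw has the same marginal probability 9/12.)

3/4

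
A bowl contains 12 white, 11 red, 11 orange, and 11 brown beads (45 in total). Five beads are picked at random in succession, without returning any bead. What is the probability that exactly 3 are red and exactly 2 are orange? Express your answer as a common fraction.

275/37023

Unordered draws without replacement: count favorable combinations over C(45,5).
Favorable = C(12,0) · C(11,3) · C(11,2) · C(11,0) = 9075; total = C(45,5) = 1221759.
P = 9075/1221759 = 275/37023 ≈ 0.0074.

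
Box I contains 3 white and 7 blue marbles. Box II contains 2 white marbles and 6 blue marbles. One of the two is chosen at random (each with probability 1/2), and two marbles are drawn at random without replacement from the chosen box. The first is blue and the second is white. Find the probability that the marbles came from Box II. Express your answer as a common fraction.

45/94

P(E | Box I) = 7/30; P(E | Box II) = 3/14.
P(E) = 1/2·7/30 + 1/2·3/14 = 47/210.
By Bayes' rule, P(Box II | E) = 3/28 / 47/210 = 45/94 ≈ 0.4787.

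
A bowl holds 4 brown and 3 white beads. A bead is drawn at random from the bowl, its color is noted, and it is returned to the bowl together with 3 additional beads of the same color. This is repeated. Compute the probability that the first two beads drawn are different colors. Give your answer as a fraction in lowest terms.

12/35

Either white then brown, or brown then white; after the first draw the total is 10.
P = (3/7)·(4/10) + (4/7)·(3/10) = 12/35 ≈ 0.3429.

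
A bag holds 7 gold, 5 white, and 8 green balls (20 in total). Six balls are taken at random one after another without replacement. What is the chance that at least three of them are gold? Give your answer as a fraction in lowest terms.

217/646

Sum the hypergeometric tail for j = 3,…,6 gold balls.
Favorable = C(7,3)·C(13,3) + C(7,4)·C(13,2) + C(7,5)·C(13,1) + C(7,6)·C(13,0) = 13020; total = C(20,6) = 38760.
P = 13020/38760 = 217/646 ≈ 0.3359.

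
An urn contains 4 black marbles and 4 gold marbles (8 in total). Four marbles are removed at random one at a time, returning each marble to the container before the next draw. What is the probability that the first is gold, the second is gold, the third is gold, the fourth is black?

1/16

Multiply the conditional probability of each draw in order, with replacement (the composition resets each draw).
P = (4/8) · (4/8) · (4/8) · (4/8) = 1/16 ≈ 0.0625.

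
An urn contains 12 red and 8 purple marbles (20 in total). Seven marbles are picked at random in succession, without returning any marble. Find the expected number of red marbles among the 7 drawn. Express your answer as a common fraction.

By linearity of expectation, E[X] = Σ P(draw i is red); by symmetry each draw (even without replacement) has P(red) = 12/20.
E[X] = 7 · 12/20 = 21/5 ≈ 4.2000.

21/5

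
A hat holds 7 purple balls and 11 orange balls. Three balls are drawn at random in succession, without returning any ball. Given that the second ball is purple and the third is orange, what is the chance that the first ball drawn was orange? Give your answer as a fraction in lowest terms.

5/8

P(first=orange and the second ball is purple and the third is orange) = (11/18)·(7/17)·(10/16) = 385/2448.
P(E) = Σ over first color = 77/816 + 385/2448 = 77/306.
By Bayes, P(first=orange | E) = 385/2448 / 77/306 = 5/8 ≈ 0.6250.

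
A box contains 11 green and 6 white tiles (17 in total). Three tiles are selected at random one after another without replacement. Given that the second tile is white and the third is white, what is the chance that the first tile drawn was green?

11/15

P(first=green and the second tile is white and the third is white) = (11/17)·(6/16)·(5/15) = 11/136.
P(E) = Σ over first color = 11/136 + 1/34 = 15/136.
By Bayes, P(first=green | E) = 11/136 / 15/136 = 11/15 ≈ 0.7333.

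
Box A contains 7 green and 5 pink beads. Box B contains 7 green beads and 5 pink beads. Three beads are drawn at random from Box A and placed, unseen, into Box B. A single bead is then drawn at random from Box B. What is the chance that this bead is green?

Condition on how many of the transferred beads are green (from Box A: 7 green of 12; then Box B has 15 total).
  0 green: C(7,0)C(5,3)/C(12,3) = 1/22; then P = 7/15
  1 green: C(7,1)C(5,2)/C(12,3) = 7/22; then P = 8/15
  2 green: C(7,2)C(5,1)/C(12,3) = 21/44; then P = 9/15
  3 green: C(7,3)C(5,0)/C(12,3) = 7/44; then P = 10/15
P(green from Box B) = 7/12 ≈ 0.5833.

7/12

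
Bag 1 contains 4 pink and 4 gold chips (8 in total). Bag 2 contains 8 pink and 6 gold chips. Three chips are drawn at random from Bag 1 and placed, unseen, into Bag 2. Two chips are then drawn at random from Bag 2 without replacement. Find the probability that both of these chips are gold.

345/1904

Condition on how many of the transferred chips are gold (from Bag 1: 4 gold of 8; then Bag 2 has 17 total).
  0 gold: C(4,0)C(4,3)/C(8,3) = 1/14; then P = C(6,2)/C(17,2) = 15/136
  1 gold: C(4,1)C(4,2)/C(8,3) = 3/7; then P = C(7,2)/C(17,2) = 21/136
  2 gold: C(4,2)C(4,1)/C(8,3) = 3/7; then P = C(8,2)/C(17,2) = 7/34
  3 gold: C(4,3)C(4,0)/C(8,3) = 1/14; then P = C(9,2)/C(17,2) = 9/34
P(both gold) = 345/1904 ≈ 0.1812.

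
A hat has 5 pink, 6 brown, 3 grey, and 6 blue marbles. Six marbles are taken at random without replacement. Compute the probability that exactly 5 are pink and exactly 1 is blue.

1/6460

Unordered draws without replacement: count favorable combinations over C(20,6).
Favorable = C(5,5) · C(6,0) · C(3,0) · C(6,1) = 6; total = C(20,6) = 38760.
P = 6/38760 = 1/6460 ≈ 0.0002.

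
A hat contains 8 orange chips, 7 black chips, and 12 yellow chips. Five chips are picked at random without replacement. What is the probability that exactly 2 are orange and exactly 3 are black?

98/8073

Unordered draws without replacement: count favorable combinations over C(27,5).
Favorable = C(8,2) · C(7,3) · C(12,0) = 980; total = C(27,5) = 80730.
P = 980/80730 = 98/8073 ≈ 0.0121.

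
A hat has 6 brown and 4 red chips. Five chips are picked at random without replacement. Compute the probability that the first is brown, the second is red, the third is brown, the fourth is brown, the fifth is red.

Multiply the conditional probability of each draw in order, without replacement, so each draw removes one from its color and from the total.
P = (6/10) · (4/9) · (5/8) · (4/7) · (3/6) = 1/21 ≈ 0.0476.

1/21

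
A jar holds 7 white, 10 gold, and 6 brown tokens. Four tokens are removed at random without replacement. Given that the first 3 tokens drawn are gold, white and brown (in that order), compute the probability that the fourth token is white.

3/10

After removing 1 white, 1 gold, 1 brown, the jar has 6 white out of 20 remaining.
P(fourth is white | given) = 6/20 = 3/10 ≈ 0.3000.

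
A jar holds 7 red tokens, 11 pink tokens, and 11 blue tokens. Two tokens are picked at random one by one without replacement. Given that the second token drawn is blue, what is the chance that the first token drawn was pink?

P(first=pink and the second token drawn is blue) = (11/29)·(11/28) = 121/812.
P(the second token drawn is blue) = Σ over first color = 11/116 + 121/812 + 55/406 = 11/29.
By Bayes, P(first=pink | the second token drawn is blue) = 121/812 / 11/29 = 11/28 ≈ 0.3929.

11/28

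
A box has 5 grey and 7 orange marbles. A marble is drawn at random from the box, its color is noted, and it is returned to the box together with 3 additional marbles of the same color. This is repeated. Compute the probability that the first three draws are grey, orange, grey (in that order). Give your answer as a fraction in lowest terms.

Track the composition after each reinforcement of +3.
P = (5/12) · (7/15) · (8/18) = 7/81 ≈ 0.0864.

7/81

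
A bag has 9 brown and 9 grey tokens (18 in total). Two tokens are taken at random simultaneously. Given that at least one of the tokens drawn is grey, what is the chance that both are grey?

4/13

P(both grey) = C(9,2)/C(18,2) = 4/17; P(at least one grey) = 1 − C(9,2)/C(18,2) = 13/17.
Since 'both grey' ⊆ 'at least one grey', P(both | at least one) = 4/17 / 13/17 = 4/13 ≈ 0.3077.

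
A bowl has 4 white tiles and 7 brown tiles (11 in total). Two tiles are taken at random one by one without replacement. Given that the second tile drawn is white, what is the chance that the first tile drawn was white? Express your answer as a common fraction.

3/10

P(first=white and the second tile drawn is white) = (4/11)·(3/10) = 6/55.
P(the second tile drawn is white) = Σ over first color = 6/55 + 14/55 = 4/11.
By Bayes, P(first=white | the second tile drawn is white) = 6/55 / 4/11 = 3/10 ≈ 0.3000.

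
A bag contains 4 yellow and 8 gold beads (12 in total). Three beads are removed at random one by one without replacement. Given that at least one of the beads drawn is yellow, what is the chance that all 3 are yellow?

1/41

P(all 3 yellow) = C(4,3)/C(12,3) = 1/55; P(at least one yellow) = 1 − C(8,3)/C(12,3) = 41/55.
Since 'all 3 yellow' ⊆ 'at least one yellow', P(all 3 | at least one) = 1/55 / 41/55 = 1/41 ≈ 0.0244.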